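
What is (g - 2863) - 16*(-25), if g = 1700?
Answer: -763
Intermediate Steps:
(g - 2863) - 16*(-25) = (1700 - 2863) - 16*(-25) = -1163 + 400 = -763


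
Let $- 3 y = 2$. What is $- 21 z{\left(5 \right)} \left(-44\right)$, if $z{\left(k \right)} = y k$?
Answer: $-3080$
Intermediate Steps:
$y = - \frac{2}{3}$ ($y = \left(- \frac{1}{3}\right) 2 = - \frac{2}{3} \approx -0.66667$)
$z{\left(k \right)} = - \frac{2 k}{3}$
$- 21 z{\left(5 \right)} \left(-44\right) = - 21 \left(\left(- \frac{2}{3}\right) 5\right) \left(-44\right) = \left(-21\right) \left(- \frac{10}{3}\right) \left(-44\right) = 70 \left(-44\right) = -3080$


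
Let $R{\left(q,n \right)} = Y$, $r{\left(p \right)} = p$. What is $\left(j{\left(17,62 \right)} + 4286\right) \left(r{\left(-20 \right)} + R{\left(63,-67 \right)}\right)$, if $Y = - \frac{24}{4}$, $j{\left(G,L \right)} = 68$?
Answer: $-113204$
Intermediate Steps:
$Y = -6$ ($Y = \left(-24\right) \frac{1}{4} = -6$)
$R{\left(q,n \right)} = -6$
$\left(j{\left(17,62 \right)} + 4286\right) \left(r{\left(-20 \right)} + R{\left(63,-67 \right)}\right) = \left(68 + 4286\right) \left(-20 - 6\right) = 4354 \left(-26\right) = -113204$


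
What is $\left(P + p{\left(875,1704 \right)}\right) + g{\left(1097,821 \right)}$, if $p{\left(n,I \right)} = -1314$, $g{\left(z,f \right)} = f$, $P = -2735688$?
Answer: $-2736181$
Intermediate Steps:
$\left(P + p{\left(875,1704 \right)}\right) + g{\left(1097,821 \right)} = \left(-2735688 - 1314\right) + 821 = -2737002 + 821 = -2736181$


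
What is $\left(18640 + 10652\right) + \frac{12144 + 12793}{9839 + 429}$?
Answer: $\frac{300795193}{10268} \approx 29294.0$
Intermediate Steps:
$\left(18640 + 10652\right) + \frac{12144 + 12793}{9839 + 429} = 29292 + \frac{24937}{10268} = \frac{300795193}{10268}$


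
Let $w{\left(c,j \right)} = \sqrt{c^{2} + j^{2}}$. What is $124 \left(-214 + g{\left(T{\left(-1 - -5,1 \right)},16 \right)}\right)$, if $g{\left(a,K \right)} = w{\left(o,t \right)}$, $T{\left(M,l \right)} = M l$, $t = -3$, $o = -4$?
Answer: $-25916$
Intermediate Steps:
$g{\left(a,K \right)} = 5$ ($g{\left(a,K \right)} = \sqrt{\left(-4\right)^{2} + \left(-3\right)^{2}} = \sqrt{16 + 9} = \sqrt{25} = 5$)
$124 \left(-214 + g{\left(T{\left(-1 - -5,1 \right)},16 \right)}\right) = 124 \left(-214 + 5\right) = 124 \left(-209\right) = -25916$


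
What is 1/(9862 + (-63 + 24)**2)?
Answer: 1/11383 ≈ 8.7850e-5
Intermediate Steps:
1/(9862 + (-63 + 24)**2) = 1/(9862 + (-39)**2) = 1/(9862 + 1521) = 1/11383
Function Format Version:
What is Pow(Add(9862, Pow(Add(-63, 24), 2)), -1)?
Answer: Rational(1, 11383) ≈ 8.7850e-5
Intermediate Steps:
Pow(Add(9862, Pow(Add(-63, 24), 2)), -1) = Pow(Add(9862, Pow(-39, 2)), -1) = Pow(Add(9862, 1521), -1) = Pow(11383, -1) = Rational(1, 11383)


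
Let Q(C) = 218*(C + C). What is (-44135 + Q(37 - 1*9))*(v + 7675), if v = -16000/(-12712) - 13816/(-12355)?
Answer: -98206795704027/400655 ≈ -2.4512e+8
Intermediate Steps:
Q(C) = 436*C (Q(C) = 218*(2*C) = 436*C)
v = 6666232/2804585 (v = -16000*(-1/12712) - 13816*(-1/12355) = 2000/1589 + 13816/12355 = 6666232/2804585 ≈ 2.3769)
(-44135 + Q(37 - 1*9))*(v + 7675) = (-44135 + 436*(37 - 1*9))*(6666232/2804585 + 7675) = (-44135 + 436*(37 - 9))*(21531856107/2804585) = (-44135 + 436*28)*(21531856107/2804585) = (-44135 + 12208)*(21531856107/2804585) = -31927*21531856107/2804585 = -98206795704027/400655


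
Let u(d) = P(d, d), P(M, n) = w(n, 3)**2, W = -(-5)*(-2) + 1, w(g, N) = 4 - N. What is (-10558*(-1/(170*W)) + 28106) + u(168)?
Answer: 21496576/765 ≈ 28100.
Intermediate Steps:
W = -9 (W = -5*2 + 1 = -10 + 1 = -9)
P(M, n) = 1 (P(M, n) = (4 - 1*3)**2 = (4 - 3)**2 = 1**2 = 1)
u(d) = 1
(-10558*(-1/(170*W)) + 28106) + u(168) = (-10558/((-9*(-170))) + 28106) + 1 = (-10558/1530 + 28106) + 1 = (-10558*1/1530 + 28106) + 1 = (-5279/765 + 28106) + 1 = 21495811/765 + 1 = 21496576/765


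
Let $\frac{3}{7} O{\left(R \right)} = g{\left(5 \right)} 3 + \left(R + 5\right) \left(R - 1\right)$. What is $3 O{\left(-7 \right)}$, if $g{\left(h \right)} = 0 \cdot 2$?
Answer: $112$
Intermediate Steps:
$g{\left(h \right)} = 0$
$O{\left(R \right)} = \frac{7 \left(-1 + R\right) \left(5 + R\right)}{3}$ ($O{\left(R \right)} = \frac{7 \left(0 \cdot 3 + \left(R + 5\right) \left(R - 1\right)\right)}{3} = \frac{7 \left(0 + \left(5 + R\right) \left(-1 + R\right)\right)}{3} = \frac{7 \left(0 + \left(-1 + R\right) \left(5 + R\right)\right)}{3} = \frac{7 \left(-1 + R\right) \left(5 + R\right)}{3}$)
$3 O{\left(-7 \right)} = 3 \left(- \frac{35}{3} + \frac{7 \left(-7\right)^{2}}{3} + \frac{28}{3} \left(-7\right)\right) = 3 \left(- \frac{35}{3} + \frac{7}{3} \cdot 49 - \frac{196}{3}\right) = 3 \left(- \frac{35}{3} + \frac{343}{3} - \frac{196}{3}\right) = 3 \cdot \frac{112}{3} = 112$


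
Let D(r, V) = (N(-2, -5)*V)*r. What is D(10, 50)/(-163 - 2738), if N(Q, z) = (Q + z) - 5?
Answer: 2000/967 ≈ 2.0683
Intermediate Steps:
N(Q, z) = -5 + Q + z
D(r, V) = -12*V*r (D(r, V) = ((-5 - 2 - 5)*V)*r = (-12*V)*r = -12*V*r)
D(10, 50)/(-163 - 2738) = (-12*50*10)/(-163 - 2738) = -6000/(-2901) = -6000*(-1/2901) = 2000/967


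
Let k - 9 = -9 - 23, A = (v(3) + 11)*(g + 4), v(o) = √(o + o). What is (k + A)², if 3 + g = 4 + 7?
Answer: 12745 + 2616*√6 ≈ 19153.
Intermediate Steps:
g = 8 (g = -3 + (4 + 7) = -3 + 11 = 8)
v(o) = √2*√o (v(o) = √(2*o) = √2*√o)
A = 132 + 12*√6 (A = (√2*√3 + 11)*(8 + 4) = (√6 + 11)*12 = (11 + √6)*12 = 132 + 12*√6 ≈ 161.39)
k = -23 (k = 9 + (-9 - 23) = 9 - 32 = -23)
(k + A)² = (-23 + (132 + 12*√6))² = (109 + 12*√6)²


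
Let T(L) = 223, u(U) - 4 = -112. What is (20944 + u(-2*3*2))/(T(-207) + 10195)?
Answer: 2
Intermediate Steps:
u(U) = -108 (u(U) = 4 - 112 = -108)
(20944 + u(-2*3*2))/(T(-207) + 10195) = (20944 - 108)/(223 + 10195) = 20836/10418 = 20836*(1/10418) = 2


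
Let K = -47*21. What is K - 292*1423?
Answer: -416503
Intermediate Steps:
K = -987
K - 292*1423 = -987 - 292*1423 = -987 - 415516 = -416503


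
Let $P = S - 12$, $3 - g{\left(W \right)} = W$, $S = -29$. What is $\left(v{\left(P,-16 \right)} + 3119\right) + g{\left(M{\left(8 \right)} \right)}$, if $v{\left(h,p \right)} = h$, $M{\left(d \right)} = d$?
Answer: $3073$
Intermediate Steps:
$g{\left(W \right)} = 3 - W$
$P = -41$ ($P = -29 - 12 = -41$)
$\left(v{\left(P,-16 \right)} + 3119\right) + g{\left(M{\left(8 \right)} \right)} = \left(-41 + 3119\right) + \left(3 - 8\right) = 3078 + \left(3 - 8\right) = 3078 - 5 = 3073$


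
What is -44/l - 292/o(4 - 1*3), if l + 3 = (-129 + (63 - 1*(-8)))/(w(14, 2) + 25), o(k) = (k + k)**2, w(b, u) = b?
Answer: -11059/175 ≈ -63.194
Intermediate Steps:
o(k) = 4*k**2 (o(k) = (2*k)**2 = 4*k**2)
l = -175/39 (l = -3 + (-129 + (63 - 1*(-8)))/(14 + 25) = -3 + (-129 + (63 + 8))/39 = -3 + (-129 + 71)*(1/39) = -3 - 58*1/39 = -3 - 58/39 = -175/39 ≈ -4.4872)
-44/l - 292/o(4 - 1*3) = -44/(-175/39) - 292*1/(4*(4 - 1*3)**2) = -44*(-39/175) - 292*1/(4*(4 - 3)**2) = 1716/175 - 292/(4*1**2) = 1716/175 - 292/(4*1) = 1716/175 - 292/4 = 1716/175 - 292*1/4 = 1716/175 - 73 = -11059/175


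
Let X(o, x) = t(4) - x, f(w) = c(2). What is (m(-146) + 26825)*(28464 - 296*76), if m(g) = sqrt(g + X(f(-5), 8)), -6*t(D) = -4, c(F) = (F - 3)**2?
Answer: 160091600 + 11936*I*sqrt(345)/3 ≈ 1.6009e+8 + 73901.0*I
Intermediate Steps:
c(F) = (-3 + F)**2
t(D) = 2/3 (t(D) = -1/6*(-4) = 2/3)
f(w) = 1 (f(w) = (-3 + 2)**2 = (-1)**2 = 1)
X(o, x) = 2/3 - x
m(g) = sqrt(-22/3 + g) (m(g) = sqrt(g + (2/3 - 1*8)) = sqrt(g + (2/3 - 8)) = sqrt(g - 22/3) = sqrt(-22/3 + g))
(m(-146) + 26825)*(28464 - 296*76) = (sqrt(-66 + 9*(-146))/3 + 26825)*(28464 - 296*76) = (sqrt(-66 - 1314)/3 + 26825)*(28464 - 22496) = (sqrt(-1380)/3 + 26825)*5968 = ((2*I*sqrt(345))/3 + 26825)*5968 = (2*I*sqrt(345)/3 + 26825)*5968 = (26825 + 2*I*sqrt(345)/3)*5968 = 160091600 + 11936*I*sqrt(345)/3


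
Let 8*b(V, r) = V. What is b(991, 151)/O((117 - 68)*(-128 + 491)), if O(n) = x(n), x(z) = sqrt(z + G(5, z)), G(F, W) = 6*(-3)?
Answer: 991*sqrt(17769)/142152 ≈ 0.92929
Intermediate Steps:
G(F, W) = -18
b(V, r) = V/8
x(z) = sqrt(-18 + z) (x(z) = sqrt(z - 18) = sqrt(-18 + z))
O(n) = sqrt(-18 + n)
b(991, 151)/O((117 - 68)*(-128 + 491)) = ((1/8)*991)/(sqrt(-18 + (117 - 68)*(-128 + 491))) = 991/(8*(sqrt(-18 + 49*363))) = 991/(8*(sqrt(-18 + 17787))) = 991/(8*(sqrt(17769))) = 991*(sqrt(17769)/17769)/8 = 991*sqrt(17769)/142152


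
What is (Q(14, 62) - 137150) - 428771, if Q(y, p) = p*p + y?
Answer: -562063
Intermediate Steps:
Q(y, p) = y + p² (Q(y, p) = p² + y = y + p²)
(Q(14, 62) - 137150) - 428771 = ((14 + 62²) - 137150) - 428771 = ((14 + 3844) - 137150) - 428771 = (3858 - 137150) - 428771 = -133292 - 428771 = -562063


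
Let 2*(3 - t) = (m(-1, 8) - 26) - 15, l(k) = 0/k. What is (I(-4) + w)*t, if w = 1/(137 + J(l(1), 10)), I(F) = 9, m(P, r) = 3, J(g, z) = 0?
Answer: 27148/137 ≈ 198.16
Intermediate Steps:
l(k) = 0
t = 22 (t = 3 - ((3 - 26) - 15)/2 = 3 - (-23 - 15)/2 = 3 - ½*(-38) = 3 + 19 = 22)
w = 1/137 (w = 1/(137 + 0) = 1/137 ≈ 0.0072993)
(I(-4) + w)*t = (9 + 1/137)*22 = (1234/137)*22 = 27148/137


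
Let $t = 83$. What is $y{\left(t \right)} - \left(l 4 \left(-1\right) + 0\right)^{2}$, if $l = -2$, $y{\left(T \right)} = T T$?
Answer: $6825$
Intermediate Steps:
$y{\left(T \right)} = T^{2}$
$y{\left(t \right)} - \left(l 4 \left(-1\right) + 0\right)^{2} = 83^{2} - \left(\left(-2\right) 4 \left(-1\right) + 0\right)^{2} = 6889 - \left(\left(-8\right) \left(-1\right) + 0\right)^{2} = 6889 - \left(8 + 0\right)^{2} = 6889 - 8^{2} = 6889 - 64 = 6825$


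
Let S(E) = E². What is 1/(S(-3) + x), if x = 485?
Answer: 1/494 ≈ 0.0020243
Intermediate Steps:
1/(S(-3) + x) = 1/((-3)² + 485) = 1/(9 + 485) = 1/494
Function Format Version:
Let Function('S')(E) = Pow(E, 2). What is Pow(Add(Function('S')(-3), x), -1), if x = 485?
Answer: Rational(1, 494) ≈ 0.0020243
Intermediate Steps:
Pow(Add(Function('S')(-3), x), -1) = Pow(Add(Pow(-3, 2), 485), -1) = Pow(Add(9, 485), -1) = Pow(494, -1) = Rational(1, 494)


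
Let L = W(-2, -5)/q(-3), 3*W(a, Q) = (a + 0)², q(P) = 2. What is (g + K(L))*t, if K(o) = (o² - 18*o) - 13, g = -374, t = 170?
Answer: -609790/9 ≈ -67755.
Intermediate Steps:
W(a, Q) = a²/3 (W(a, Q) = (a + 0)²/3 = a²/3)
L = ⅔ (L = ((⅓)*(-2)²)/2 = ((⅓)*4)*(½) = (4/3)*(½) = ⅔ ≈ 0.66667)
K(o) = -13 + o² - 18*o
(g + K(L))*t = (-374 + (-13 + (⅔)² - 18*⅔))*170 = (-374 + (-13 + 4/9 - 12))*170 = (-374 - 221/9)*170 = -3587/9*170 = -609790/9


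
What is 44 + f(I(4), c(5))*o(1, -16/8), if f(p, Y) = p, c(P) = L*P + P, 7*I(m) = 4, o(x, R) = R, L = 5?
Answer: 300/7 ≈ 42.857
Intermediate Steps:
I(m) = 4/7 (I(m) = (⅐)*4 = 4/7)
c(P) = 6*P (c(P) = 5*P + P = 6*P)
44 + f(I(4), c(5))*o(1, -16/8) = 44 + 4*(-16/8)/7 = 44 + 4*(-16*⅛)/7 = 44 + (4/7)*(-2) = 44 - 8/7 = 300/7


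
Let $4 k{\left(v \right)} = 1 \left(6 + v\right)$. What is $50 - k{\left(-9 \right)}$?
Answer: $\frac{203}{4} \approx 50.75$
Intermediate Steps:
$k{\left(v \right)} = \frac{3}{2} + \frac{v}{4}$ ($k{\left(v \right)} = \frac{1 \left(6 + v\right)}{4} = \frac{6 + v}{4} = \frac{3}{2} + \frac{v}{4}$)
$50 - k{\left(-9 \right)} = 50 - \left(\frac{3}{2} + \frac{1}{4} \left(-9\right)\right) = 50 - \left(\frac{3}{2} - \frac{9}{4}\right) = 50 - - \frac{3}{4} = 50 + \frac{3}{4} = \frac{203}{4}$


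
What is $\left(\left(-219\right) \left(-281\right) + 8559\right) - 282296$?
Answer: $-212198$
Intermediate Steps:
$\left(\left(-219\right) \left(-281\right) + 8559\right) - 282296 = \left(61539 + 8559\right) - 282296 = 70098 - 282296 = -212198$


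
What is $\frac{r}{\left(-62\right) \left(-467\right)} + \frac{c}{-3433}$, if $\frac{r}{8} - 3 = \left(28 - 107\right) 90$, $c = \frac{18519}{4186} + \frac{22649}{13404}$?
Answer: $- \frac{2740422011024843}{1394299351351452} \approx -1.9654$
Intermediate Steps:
$c = \frac{171518695}{28054572}$ ($c = 18519 \cdot \frac{1}{4186} + 22649 \cdot \frac{1}{13404} = \frac{18519}{4186} + \frac{22649}{13404} = \frac{171518695}{28054572} \approx 6.1138$)
$r = -56856$ ($r = 24 + 8 \left(28 - 107\right) 90 = 24 + 8 \left(\left(-79\right) 90\right) = 24 + 8 \left(-7110\right) = 24 - 56880 = -56856$)
$\frac{r}{\left(-62\right) \left(-467\right)} + \frac{c}{-3433} = - \frac{56856}{\left(-62\right) \left(-467\right)} + \frac{171518695}{28054572 \left(-3433\right)} = - \frac{56856}{28954} + \frac{171518695}{28054572} \left(- \frac{1}{3433}\right) = \left(-56856\right) \frac{1}{28954} - \frac{171518695}{96311345676} = - \frac{28428}{14477} - \frac{171518695}{96311345676} = - \frac{2740422011024843}{1394299351351452}$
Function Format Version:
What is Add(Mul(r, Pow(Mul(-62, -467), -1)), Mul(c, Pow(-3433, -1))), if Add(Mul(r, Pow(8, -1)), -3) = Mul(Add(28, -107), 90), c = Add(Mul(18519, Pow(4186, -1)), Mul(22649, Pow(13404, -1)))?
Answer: Rational(-2740422011024843, 1394299351351452) ≈ -1.9654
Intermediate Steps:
c = Rational(171518695, 28054572) (c = Add(Mul(18519, Rational(1, 4186)), Mul(22649, Rational(1, 13404))) = Add(Rational(18519, 4186), Rational(22649, 13404)) = Rational(171518695, 28054572) ≈ 6.1138)
r = -56856 (r = Add(24, Mul(8, Mul(Add(28, -107), 90))) = Add(24, Mul(8, Mul(-79, 90))) = Add(24, Mul(8, -7110)) = Add(24, -56880) = -56856)
Add(Mul(r, Pow(Mul(-62, -467), -1)), Mul(c, Pow(-3433, -1))) = Add(Mul(-56856, Pow(Mul(-62, -467), -1)), Mul(Rational(171518695, 28054572), Pow(-3433, -1))) = Add(Mul(-56856, Pow(28954, -1)), Mul(Rational(171518695, 28054572), Rational(-1, 3433))) = Add(Mul(-56856, Rational(1, 28954)), Rational(-171518695, 96311345676)) = Add(Rational(-28428, 14477), Rational(-171518695, 96311345676)) = Rational(-2740422011024843, 1394299351351452)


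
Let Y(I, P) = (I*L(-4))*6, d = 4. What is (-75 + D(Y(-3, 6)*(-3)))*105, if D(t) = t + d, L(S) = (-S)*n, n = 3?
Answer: 60585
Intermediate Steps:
L(S) = -3*S (L(S) = -S*3 = -3*S)
Y(I, P) = 72*I (Y(I, P) = (I*(-3*(-4)))*6 = (I*12)*6 = (12*I)*6 = 72*I)
D(t) = 4 + t (D(t) = t + 4 = 4 + t)
(-75 + D(Y(-3, 6)*(-3)))*105 = (-75 + (4 + (72*(-3))*(-3)))*105 = (-75 + (4 - 216*(-3)))*105 = (-75 + (4 + 648))*105 = (-75 + 652)*105 = 577*105 = 60585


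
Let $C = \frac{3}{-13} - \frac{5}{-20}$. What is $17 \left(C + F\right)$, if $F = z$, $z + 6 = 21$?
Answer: $\frac{13277}{52} \approx 255.33$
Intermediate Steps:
$z = 15$ ($z = -6 + 21 = 15$)
$F = 15$
$C = \frac{1}{52}$ ($C = 3 \left(- \frac{1}{13}\right) - - \frac{1}{4} = - \frac{3}{13} + \frac{1}{4} = \frac{1}{52} \approx 0.019231$)
$17 \left(C + F\right) = 17 \left(\frac{1}{52} + 15\right) = 17 \cdot \frac{781}{52} = \frac{13277}{52}$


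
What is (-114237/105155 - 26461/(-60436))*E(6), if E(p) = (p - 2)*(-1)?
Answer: 4121520877/1588786895 ≈ 2.5941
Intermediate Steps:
E(p) = 2 - p (E(p) = (-2 + p)*(-1) = 2 - p)
(-114237/105155 - 26461/(-60436))*E(6) = (-114237/105155 - 26461/(-60436))*(2 - 1*6) = (-114237*1/105155 - 26461*(-1/60436))*(2 - 6) = (-114237/105155 + 26461/60436)*(-4) = -4121520877/6355147580*(-4) = 4121520877/1588786895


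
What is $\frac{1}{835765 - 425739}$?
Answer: $\frac{1}{410026} \approx 2.4389 \cdot 10^{-6}$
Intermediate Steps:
$\frac{1}{835765 - 425739} = \frac{1}{410026}$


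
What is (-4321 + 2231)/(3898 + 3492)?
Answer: -209/739 ≈ -0.28281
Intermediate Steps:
(-4321 + 2231)/(3898 + 3492) = -2090/7390 = -2090*1/7390 = -209/739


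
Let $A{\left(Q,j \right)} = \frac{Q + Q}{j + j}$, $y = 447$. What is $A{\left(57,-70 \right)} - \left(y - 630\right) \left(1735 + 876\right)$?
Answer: $\frac{33446853}{70} \approx 4.7781 \cdot 10^{5}$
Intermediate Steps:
$A{\left(Q,j \right)} = \frac{Q}{j}$ ($A{\left(Q,j \right)} = \frac{2 Q}{2 j} = 2 Q \frac{1}{2 j} = \frac{Q}{j}$)
$A{\left(57,-70 \right)} - \left(y - 630\right) \left(1735 + 876\right) = \frac{57}{-70} - \left(447 - 630\right) \left(1735 + 876\right) = 57 \left(- \frac{1}{70}\right) - \left(-183\right) 2611 = - \frac{57}{70} - -477813 = - \frac{57}{70} + 477813 = \frac{33446853}{70}$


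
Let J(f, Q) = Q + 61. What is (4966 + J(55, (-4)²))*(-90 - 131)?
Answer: -1114503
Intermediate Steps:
J(f, Q) = 61 + Q
(4966 + J(55, (-4)²))*(-90 - 131) = (4966 + (61 + (-4)²))*(-90 - 131) = (4966 + (61 + 16))*(-221) = (4966 + 77)*(-221) = 5043*(-221) = -1114503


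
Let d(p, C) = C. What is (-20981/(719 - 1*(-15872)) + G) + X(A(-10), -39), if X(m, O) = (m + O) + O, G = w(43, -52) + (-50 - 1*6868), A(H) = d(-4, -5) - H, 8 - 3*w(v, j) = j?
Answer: -115676842/16591 ≈ -6972.3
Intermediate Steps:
w(v, j) = 8/3 - j/3
A(H) = -5 - H
G = -6898 (G = (8/3 - 1/3*(-52)) + (-50 - 1*6868) = (8/3 + 52/3) + (-50 - 6868) = 20 - 6918 = -6898)
X(m, O) = m + 2*O (X(m, O) = (O + m) + O = m + 2*O)
(-20981/(719 - 1*(-15872)) + G) + X(A(-10), -39) = (-20981/(719 - 1*(-15872)) - 6898) + ((-5 - 1*(-10)) + 2*(-39)) = (-20981/(719 + 15872) - 6898) + ((-5 + 10) - 78) = (-20981/16591 - 6898) + (5 - 78) = (-20981*1/16591 - 6898) - 73 = (-20981/16591 - 6898) - 73 = -114465699/16591 - 73 = -115676842/16591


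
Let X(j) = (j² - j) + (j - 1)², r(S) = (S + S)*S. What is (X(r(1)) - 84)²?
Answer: 6561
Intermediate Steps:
r(S) = 2*S² (r(S) = (2*S)*S = 2*S²)
X(j) = j² + (-1 + j)² - j (X(j) = (j² - j) + (-1 + j)² = j² + (-1 + j)² - j)
(X(r(1)) - 84)² = (((2*1²)² + (-1 + 2*1²)² - 2*1²) - 84)² = (((2*1)² + (-1 + 2*1)² - 2) - 84)² = ((2² + (-1 + 2)² - 1*2) - 84)² = ((4 + 1² - 2) - 84)² = ((4 + 1 - 2) - 84)² = (3 - 84)² = (-81)² = 6561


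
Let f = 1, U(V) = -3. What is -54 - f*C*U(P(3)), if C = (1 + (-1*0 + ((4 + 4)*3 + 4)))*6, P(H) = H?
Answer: 468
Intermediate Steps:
C = 174 (C = (1 + (0 + (8*3 + 4)))*6 = (1 + (0 + (24 + 4)))*6 = (1 + (0 + 28))*6 = (1 + 28)*6 = 29*6 = 174)
-54 - f*C*U(P(3)) = -54 - 1*174*(-3) = -54 - 174*(-3) = -54 - 1*(-522) = -54 + 522 = 468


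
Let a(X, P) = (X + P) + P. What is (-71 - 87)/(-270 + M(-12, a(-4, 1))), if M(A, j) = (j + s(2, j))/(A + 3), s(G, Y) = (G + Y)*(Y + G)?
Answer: 711/1214 ≈ 0.58567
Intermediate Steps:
a(X, P) = X + 2*P (a(X, P) = (P + X) + P = X + 2*P)
s(G, Y) = (G + Y)**2 (s(G, Y) = (G + Y)*(G + Y) = (G + Y)**2)
M(A, j) = (j + (2 + j)**2)/(3 + A) (M(A, j) = (j + (2 + j)**2)/(A + 3) = (j + (2 + j)**2)/(3 + A))
(-71 - 87)/(-270 + M(-12, a(-4, 1))) = (-71 - 87)/(-270 + ((-4 + 2*1) + (2 + (-4 + 2*1))**2)/(3 - 12)) = -158/(-270 + ((-4 + 2) + (2 + (-4 + 2))**2)/(-9)) = -158/(-270 - (-2 + (2 - 2)**2)/9) = -158/(-270 - (-2 + 0**2)/9) = -158/(-270 - (-2 + 0)/9) = -158/(-270 - 1/9*(-2)) = -158/(-270 + 2/9) = -158/(-2428/9) = -158*(-9/2428) = 711/1214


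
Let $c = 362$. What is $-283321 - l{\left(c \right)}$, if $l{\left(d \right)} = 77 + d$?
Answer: $-283760$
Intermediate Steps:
$-283321 - l{\left(c \right)} = -283321 - \left(77 + 362\right) = -283321 - 439 = -283760$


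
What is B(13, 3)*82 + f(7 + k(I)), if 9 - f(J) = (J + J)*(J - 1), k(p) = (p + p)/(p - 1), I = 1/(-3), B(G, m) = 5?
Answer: 643/2 ≈ 321.50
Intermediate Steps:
I = -⅓ (I = 1*(-⅓) = -⅓ ≈ -0.33333)
k(p) = 2*p/(-1 + p) (k(p) = (2*p)/(-1 + p) = 2*p/(-1 + p))
f(J) = 9 - 2*J*(-1 + J) (f(J) = 9 - (J + J)*(J - 1) = 9 - 2*J*(-1 + J))
B(13, 3)*82 + f(7 + k(I)) = 5*82 + (9 - 2*(7 + 2*(-⅓)/(-1 - ⅓))² + 2*(7 + 2*(-⅓)/(-1 - ⅓))) = 410 + (9 - 2*(7 + 2*(-⅓)/(-4/3))² + 2*(7 + 2*(-⅓)/(-4/3))) = 410 + (9 - 2*(7 + 2*(-⅓)*(-¾))² + 2*(7 + 2*(-⅓)*(-¾))) = 410 + (9 - 2*(7 + ½)² + 2*(7 + ½)) = 410 + (9 - 2*(15/2)² + 2*(15/2)) = 410 + (9 - 2*225/4 + 15) = 410 + (9 - 225/2 + 15) = 410 - 177/2 = 643/2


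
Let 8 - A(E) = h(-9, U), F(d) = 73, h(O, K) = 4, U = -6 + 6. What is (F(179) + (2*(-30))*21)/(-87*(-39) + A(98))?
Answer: -1187/3397 ≈ -0.34943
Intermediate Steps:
U = 0
A(E) = 4 (A(E) = 8 - 1*4 = 8 - 4 = 4)
(F(179) + (2*(-30))*21)/(-87*(-39) + A(98)) = (73 + (2*(-30))*21)/(-87*(-39) + 4) = (73 - 60*21)/(3393 + 4) = (73 - 1260)/3397 = -1187*1/3397 = -1187/3397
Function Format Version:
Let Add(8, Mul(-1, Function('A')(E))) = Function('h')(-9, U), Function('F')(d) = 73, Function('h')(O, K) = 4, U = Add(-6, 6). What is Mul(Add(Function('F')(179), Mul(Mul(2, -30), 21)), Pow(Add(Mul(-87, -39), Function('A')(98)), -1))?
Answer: Rational(-1187, 3397) ≈ -0.34943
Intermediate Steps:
U = 0
Function('A')(E) = 4 (Function('A')(E) = Add(8, Mul(-1, 4)) = Add(8, -4) = 4)
Mul(Add(Function('F')(179), Mul(Mul(2, -30), 21)), Pow(Add(Mul(-87, -39), Function('A')(98)), -1)) = Mul(Add(73, Mul(Mul(2, -30), 21)), Pow(Add(Mul(-87, -39), 4), -1)) = Mul(Add(73, Mul(-60, 21)), Pow(Add(3393, 4), -1)) = Mul(Add(73, -1260), Pow(3397, -1)) = Mul(-1187, Rational(1, 3397)) = Rational(-1187, 3397)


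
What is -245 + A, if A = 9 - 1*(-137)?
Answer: -99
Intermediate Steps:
A = 146 (A = 9 + 137 = 146)
-245 + A = -245 + 146 = -99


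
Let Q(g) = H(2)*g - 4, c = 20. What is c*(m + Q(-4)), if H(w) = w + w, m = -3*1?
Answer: -460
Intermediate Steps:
m = -3
H(w) = 2*w
Q(g) = -4 + 4*g (Q(g) = (2*2)*g - 4 = 4*g - 4 = -4 + 4*g)
c*(m + Q(-4)) = 20*(-3 + (-4 + 4*(-4))) = 20*(-3 + (-4 - 16)) = 20*(-3 - 20) = 20*(-23) = -460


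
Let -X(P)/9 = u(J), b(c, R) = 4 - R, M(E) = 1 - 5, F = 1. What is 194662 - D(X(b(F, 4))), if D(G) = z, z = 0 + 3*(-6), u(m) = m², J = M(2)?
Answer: 194680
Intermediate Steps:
M(E) = -4
J = -4
X(P) = -144 (X(P) = -9*(-4)² = -9*16 = -144)
z = -18 (z = 0 - 18 = -18)
D(G) = -18
194662 - D(X(b(F, 4))) = 194662 - 1*(-18) = 194662 + 18 = 194680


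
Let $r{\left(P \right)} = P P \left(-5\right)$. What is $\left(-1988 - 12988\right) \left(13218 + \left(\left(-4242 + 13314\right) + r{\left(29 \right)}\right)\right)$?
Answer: $-270840960$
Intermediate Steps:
$r{\left(P \right)} = - 5 P^{2}$ ($r{\left(P \right)} = P \left(- 5 P\right) = - 5 P^{2}$)
$\left(-1988 - 12988\right) \left(13218 + \left(\left(-4242 + 13314\right) + r{\left(29 \right)}\right)\right) = \left(-1988 - 12988\right) \left(13218 + \left(\left(-4242 + 13314\right) - 5 \cdot 29^{2}\right)\right) = - 14976 \left(13218 + \left(9072 - 4205\right)\right) = - 14976 \left(13218 + 4867\right) = \left(-14976\right) 18085 = -270840960$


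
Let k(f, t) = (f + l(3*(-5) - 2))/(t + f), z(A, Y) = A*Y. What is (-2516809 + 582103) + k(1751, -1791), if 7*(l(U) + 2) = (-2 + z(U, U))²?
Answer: -19350439/10 ≈ -1.9350e+6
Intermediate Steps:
l(U) = -2 + (-2 + U²)²/7 (l(U) = -2 + (-2 + U*U)²/7 = -2 + (-2 + U²)²/7)
k(f, t) = (11765 + f)/(f + t) (k(f, t) = (f + (-2 + (-2 + (3*(-5) - 2)²)²/7))/(t + f) = (f + (-2 + (-2 + (-15 - 2)²)²/7))/(f + t) = (f + (-2 + (-2 + (-17)²)²/7))/(f + t) = (f + (-2 + (-2 + 289)²/7))/(f + t) = (f + (-2 + (⅐)*287²))/(f + t) = (f + (-2 + (⅐)*82369))/(f + t) = (f + (-2 + 11767))/(f + t) = (f + 11765)/(f + t) = (11765 + f)/(f + t))
(-2516809 + 582103) + k(1751, -1791) = (-2516809 + 582103) + (11765 + 1751)/(1751 - 1791) = -1934706 + 13516/(-40) = -1934706 - 1/40*13516 = -1934706 - 3379/10 = -19350439/10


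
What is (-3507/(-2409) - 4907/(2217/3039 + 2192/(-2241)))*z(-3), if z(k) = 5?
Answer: 44728562563930/453210791 ≈ 98693.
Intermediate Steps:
(-3507/(-2409) - 4907/(2217/3039 + 2192/(-2241)))*z(-3) = (-3507/(-2409) - 4907/(2217/3039 + 2192/(-2241)))*5 = (-3507*(-1/2409) - 4907/(2217*(1/3039) + 2192*(-1/2241)))*5 = (1169/803 - 4907/(739/1013 - 2192/2241))*5 = (1169/803 - 4907/(-564397/2270133))*5 = (1169/803 - 4907*(-2270133/564397))*5 = (1169/803 + 11139542631/564397)*5 = (8945712512786/453210791)*5 = 44728562563930/453210791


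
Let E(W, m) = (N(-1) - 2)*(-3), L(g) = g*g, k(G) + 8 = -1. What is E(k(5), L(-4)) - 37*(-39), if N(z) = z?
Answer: 1452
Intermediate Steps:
k(G) = -9 (k(G) = -8 - 1 = -9)
L(g) = g**2
E(W, m) = 9 (E(W, m) = (-1 - 2)*(-3) = -3*(-3) = 9)
E(k(5), L(-4)) - 37*(-39) = 9 - 37*(-39) = 9 + 1443 = 1452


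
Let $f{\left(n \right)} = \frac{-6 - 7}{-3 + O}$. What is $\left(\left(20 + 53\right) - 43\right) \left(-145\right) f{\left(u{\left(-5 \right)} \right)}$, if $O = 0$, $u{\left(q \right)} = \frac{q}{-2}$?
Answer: $-18850$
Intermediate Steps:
$u{\left(q \right)} = - \frac{q}{2}$ ($u{\left(q \right)} = q \left(- \frac{1}{2}\right) = - \frac{q}{2}$)
$f{\left(n \right)} = \frac{13}{3}$ ($f{\left(n \right)} = \frac{-6 - 7}{-3 + 0} = - \frac{13}{-3} = \left(-13\right) \left(- \frac{1}{3}\right) = \frac{13}{3}$)
$\left(\left(20 + 53\right) - 43\right) \left(-145\right) f{\left(u{\left(-5 \right)} \right)} = \left(\left(20 + 53\right) - 43\right) \left(-145\right) \frac{13}{3} = \left(73 - 43\right) \left(-145\right) \frac{13}{3} = 30 \left(-145\right) \frac{13}{3} = \left(-4350\right) \frac{13}{3} = -18850$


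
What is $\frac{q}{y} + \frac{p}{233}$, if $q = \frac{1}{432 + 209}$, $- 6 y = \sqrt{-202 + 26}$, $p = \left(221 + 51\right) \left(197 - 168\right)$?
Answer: $\frac{7888}{233} + \frac{3 i \sqrt{11}}{14102} \approx 33.854 + 0.00070556 i$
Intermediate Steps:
$p = 7888$ ($p = 272 \cdot 29 = 7888$)
$y = - \frac{2 i \sqrt{11}}{3}$ ($y = - \frac{\sqrt{-202 + 26}}{6} = - \frac{\sqrt{-176}}{6} = - \frac{4 i \sqrt{11}}{6} = - \frac{2 i \sqrt{11}}{3} \approx - 2.2111 i$)
$q = \frac{1}{641} \approx 0.0015601$
$\frac{q}{y} + \frac{p}{233} = \frac{1}{641 \left(- \frac{2 i \sqrt{11}}{3}\right)} + \frac{7888}{233} = \frac{\frac{3}{22} i \sqrt{11}}{641} + 7888 \cdot \frac{1}{233} = \frac{3 i \sqrt{11}}{14102} + \frac{7888}{233} = \frac{7888}{233} + \frac{3 i \sqrt{11}}{14102}$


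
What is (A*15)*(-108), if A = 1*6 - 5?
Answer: -1620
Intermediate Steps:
A = 1 (A = 6 - 5 = 1)
(A*15)*(-108) = (1*15)*(-108) = 15*(-108) = -1620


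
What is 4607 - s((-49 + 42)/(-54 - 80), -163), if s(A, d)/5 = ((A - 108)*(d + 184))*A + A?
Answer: 93350377/17956 ≈ 5198.8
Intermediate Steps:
s(A, d) = 5*A + 5*A*(-108 + A)*(184 + d) (s(A, d) = 5*(((A - 108)*(d + 184))*A + A) = 5*(((-108 + A)*(184 + d))*A + A) = 5*(A*(-108 + A)*(184 + d) + A) = 5*(A + A*(-108 + A)*(184 + d)) = 5*A + 5*A*(-108 + A)*(184 + d))
4607 - s((-49 + 42)/(-54 - 80), -163) = 4607 - 5*(-49 + 42)/(-54 - 80)*(-19871 - 108*(-163) + 184*((-49 + 42)/(-54 - 80)) + ((-49 + 42)/(-54 - 80))*(-163)) = 4607 - 5*(-7/(-134))*(-19871 + 17604 + 184*(-7/(-134)) - 7/(-134)*(-163)) = 4607 - 5*(-7*(-1/134))*(-19871 + 17604 + 184*(-7*(-1/134)) - 7*(-1/134)*(-163)) = 4607 - 5*7*(-19871 + 17604 + 184*(7/134) + (7/134)*(-163))/134 = 4607 - 5*7*(-19871 + 17604 + 644/67 - 1141/134)/134 = 4607 - 5*7*(-303631)/(134*134) = 4607 - 1*(-10627085/17956) = 4607 + 10627085/17956 = 93350377/17956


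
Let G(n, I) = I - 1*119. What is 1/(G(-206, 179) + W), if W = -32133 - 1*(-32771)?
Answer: 1/698 ≈ 0.0014327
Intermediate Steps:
G(n, I) = -119 + I (G(n, I) = I - 119 = -119 + I)
W = 638 (W = -32133 + 32771 = 638)
1/(G(-206, 179) + W) = 1/((-119 + 179) + 638) = 1/(60 + 638) = 1/698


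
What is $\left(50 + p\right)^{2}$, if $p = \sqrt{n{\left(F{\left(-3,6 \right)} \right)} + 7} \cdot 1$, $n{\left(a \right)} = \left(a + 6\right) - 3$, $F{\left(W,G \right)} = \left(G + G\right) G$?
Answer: $\left(50 + \sqrt{82}\right)^{2} \approx 3487.5$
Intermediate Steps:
$F{\left(W,G \right)} = 2 G^{2}$ ($F{\left(W,G \right)} = 2 G G = 2 G^{2}$)
$n{\left(a \right)} = 3 + a$ ($n{\left(a \right)} = \left(6 + a\right) - 3 = 3 + a$)
$p = \sqrt{82}$ ($p = \sqrt{\left(3 + 2 \cdot 6^{2}\right) + 7} \cdot 1 = \sqrt{\left(3 + 2 \cdot 36\right) + 7} \cdot 1 = \sqrt{\left(3 + 72\right) + 7} \cdot 1 = \sqrt{75 + 7} \cdot 1 = \sqrt{82} \cdot 1 = \sqrt{82} \approx 9.0554$)
$\left(50 + p\right)^{2} = \left(50 + \sqrt{82}\right)^{2}$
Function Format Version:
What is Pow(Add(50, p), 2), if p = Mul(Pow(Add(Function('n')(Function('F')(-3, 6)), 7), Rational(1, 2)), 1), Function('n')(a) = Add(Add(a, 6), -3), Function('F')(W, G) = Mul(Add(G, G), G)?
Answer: Pow(Add(50, Pow(82, Rational(1, 2))), 2) ≈ 3487.5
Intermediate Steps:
Function('F')(W, G) = Mul(2, Pow(G, 2)) (Function('F')(W, G) = Mul(Mul(2, G), G) = Mul(2, Pow(G, 2)))
Function('n')(a) = Add(3, a) (Function('n')(a) = Add(Add(6, a), -3) = Add(3, a))
p = Pow(82, Rational(1, 2)) (p = Mul(Pow(Add(Add(3, Mul(2, Pow(6, 2))), 7), Rational(1, 2)), 1) = Mul(Pow(Add(Add(3, Mul(2, 36)), 7), Rational(1, 2)), 1) = Mul(Pow(Add(Add(3, 72), 7), Rational(1, 2)), 1) = Mul(Pow(Add(75, 7), Rational(1, 2)), 1) = Mul(Pow(82, Rational(1, 2)), 1) = Pow(82, Rational(1, 2)) ≈ 9.0554)
Pow(Add(50, p), 2) = Pow(Add(50, Pow(82, Rational(1, 2))), 2)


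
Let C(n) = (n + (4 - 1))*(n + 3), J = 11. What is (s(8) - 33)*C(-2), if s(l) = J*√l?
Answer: -33 + 22*√2 ≈ -1.8873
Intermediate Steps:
C(n) = (3 + n)² (C(n) = (n + 3)*(3 + n) = (3 + n)*(3 + n) = (3 + n)²)
s(l) = 11*√l
(s(8) - 33)*C(-2) = (11*√8 - 33)*(3 - 2)² = (11*(2*√2) - 33)*1² = (22*√2 - 33)*1 = (-33 + 22*√2)*1 = -33 + 22*√2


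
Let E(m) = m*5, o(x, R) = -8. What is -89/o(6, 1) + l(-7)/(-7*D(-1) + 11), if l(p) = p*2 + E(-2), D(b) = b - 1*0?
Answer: 235/24 ≈ 9.7917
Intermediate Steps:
D(b) = b (D(b) = b + 0 = b)
E(m) = 5*m
l(p) = -10 + 2*p (l(p) = p*2 + 5*(-2) = 2*p - 10 = -10 + 2*p)
-89/o(6, 1) + l(-7)/(-7*D(-1) + 11) = -89/(-8) + (-10 + 2*(-7))/(-7*(-1) + 11) = -89*(-⅛) + (-10 - 14)/(7 + 11) = 89/8 - 24/18 = 89/8 - 24*1/18 = 89/8 - 4/3 = 235/24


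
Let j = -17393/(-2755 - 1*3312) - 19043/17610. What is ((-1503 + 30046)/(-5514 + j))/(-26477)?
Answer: 3049530409410/15592948329185887 ≈ 0.00019557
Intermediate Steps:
j = 190756849/106839870 (j = -17393/(-2755 - 3312) - 19043*1/17610 = -17393/(-6067) - 19043/17610 = -17393*(-1/6067) - 19043/17610 = 17393/6067 - 19043/17610 = 190756849/106839870 ≈ 1.7854)
((-1503 + 30046)/(-5514 + j))/(-26477) = ((-1503 + 30046)/(-5514 + 190756849/106839870))/(-26477) = (28543/(-588924286331/106839870))*(-1/26477) = (28543*(-106839870/588924286331))*(-1/26477) = -3049530409410/588924286331*(-1/26477) = 3049530409410/15592948329185887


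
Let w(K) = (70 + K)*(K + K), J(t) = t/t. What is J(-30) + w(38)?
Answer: 8209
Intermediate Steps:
J(t) = 1
w(K) = 2*K*(70 + K) (w(K) = (70 + K)*(2*K) = 2*K*(70 + K))
J(-30) + w(38) = 1 + 2*38*(70 + 38) = 1 + 2*38*108 = 1 + 8208 = 8209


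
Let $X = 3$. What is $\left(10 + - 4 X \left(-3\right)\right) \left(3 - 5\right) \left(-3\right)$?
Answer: $276$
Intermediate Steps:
$\left(10 + - 4 X \left(-3\right)\right) \left(3 - 5\right) \left(-3\right) = \left(10 + \left(-4\right) 3 \left(-3\right)\right) \left(3 - 5\right) \left(-3\right) = \left(10 - -36\right) \left(\left(-2\right) \left(-3\right)\right) = \left(10 + 36\right) 6 = 46 \cdot 6 = 276$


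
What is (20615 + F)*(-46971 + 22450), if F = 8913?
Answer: -724056088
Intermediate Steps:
(20615 + F)*(-46971 + 22450) = (20615 + 8913)*(-46971 + 22450) = 29528*(-24521) = -724056088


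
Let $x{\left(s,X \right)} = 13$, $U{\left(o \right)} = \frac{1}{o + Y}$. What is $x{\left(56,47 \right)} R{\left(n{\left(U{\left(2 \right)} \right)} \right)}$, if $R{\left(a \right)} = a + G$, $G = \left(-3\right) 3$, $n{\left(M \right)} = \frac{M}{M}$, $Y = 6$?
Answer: $-104$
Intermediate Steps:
$U{\left(o \right)} = \frac{1}{6 + o}$ ($U{\left(o \right)} = \frac{1}{o + 6} = \frac{1}{6 + o}$)
$n{\left(M \right)} = 1$
$G = -9$
$R{\left(a \right)} = -9 + a$ ($R{\left(a \right)} = a - 9 = -9 + a$)
$x{\left(56,47 \right)} R{\left(n{\left(U{\left(2 \right)} \right)} \right)} = 13 \left(-9 + 1\right) = 13 \left(-8\right) = -104$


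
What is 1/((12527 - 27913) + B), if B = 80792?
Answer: 1/65406 ≈ 1.5289e-5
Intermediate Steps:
1/((12527 - 27913) + B) = 1/((12527 - 27913) + 80792) = 1/(-15386 + 80792) = 1/65406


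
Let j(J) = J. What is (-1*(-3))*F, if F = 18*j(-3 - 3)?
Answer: -324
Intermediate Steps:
F = -108 (F = 18*(-3 - 3) = 18*(-6) = -108)
(-1*(-3))*F = -1*(-3)*(-108) = 3*(-108) = -324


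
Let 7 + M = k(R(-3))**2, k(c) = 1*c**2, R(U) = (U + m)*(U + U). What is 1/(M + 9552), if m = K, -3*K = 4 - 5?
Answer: 1/75081 ≈ 1.3319e-5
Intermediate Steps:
K = 1/3 (K = -(4 - 5)/3 = -1/3*(-1) = 1/3 ≈ 0.33333)
m = 1/3 ≈ 0.33333
R(U) = 2*U*(1/3 + U) (R(U) = (U + 1/3)*(U + U) = (1/3 + U)*(2*U) = 2*U*(1/3 + U))
k(c) = c**2
M = 65529 (M = -7 + (((2/3)*(-3)*(1 + 3*(-3)))**2)**2 = -7 + (((2/3)*(-3)*(1 - 9))**2)**2 = -7 + (((2/3)*(-3)*(-8))**2)**2 = -7 + (16**2)**2 = -7 + 256**2 = -7 + 65536 = 65529)
1/(M + 9552) = 1/(65529 + 9552) = 1/75081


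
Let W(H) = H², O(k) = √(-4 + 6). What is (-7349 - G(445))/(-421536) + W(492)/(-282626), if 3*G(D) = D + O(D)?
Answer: -37469905865/44676387576 + √2/1264608 ≈ -0.83869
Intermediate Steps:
O(k) = √2
G(D) = D/3 + √2/3 (G(D) = (D + √2)/3 = D/3 + √2/3)
(-7349 - G(445))/(-421536) + W(492)/(-282626) = (-7349 - ((⅓)*445 + √2/3))/(-421536) + 492²/(-282626) = (-7349 - (445/3 + √2/3))*(-1/421536) + 242064*(-1/282626) = (-7349 + (-445/3 - √2/3))*(-1/421536) - 121032/141313 = (-22492/3 - √2/3)*(-1/421536) - 121032/141313 = (5623/316152 + √2/1264608) - 121032/141313 = -37469905865/44676387576 + √2/1264608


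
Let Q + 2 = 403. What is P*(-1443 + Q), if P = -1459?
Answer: 1520278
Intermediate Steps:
Q = 401 (Q = -2 + 403 = 401)
P*(-1443 + Q) = -1459*(-1443 + 401) = -1459*(-1042) = 1520278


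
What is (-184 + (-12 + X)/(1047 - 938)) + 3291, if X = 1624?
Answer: 340275/109 ≈ 3121.8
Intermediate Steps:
(-184 + (-12 + X)/(1047 - 938)) + 3291 = (-184 + (-12 + 1624)/(1047 - 938)) + 3291 = (-184 + 1612/109) + 3291 = -18444/109 + 3291 = 340275/109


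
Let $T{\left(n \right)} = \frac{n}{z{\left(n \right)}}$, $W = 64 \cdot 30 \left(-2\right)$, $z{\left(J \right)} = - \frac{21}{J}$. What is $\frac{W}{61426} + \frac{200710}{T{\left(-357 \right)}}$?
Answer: $- \frac{6176058710}{186397197} \approx -33.134$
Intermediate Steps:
$W = -3840$ ($W = 1920 \left(-2\right) = -3840$)
$T{\left(n \right)} = - \frac{n^{2}}{21}$ ($T{\left(n \right)} = \frac{n}{\left(-21\right) \frac{1}{n}} = n \left(- \frac{n}{21}\right) = - \frac{n^{2}}{21}$)
$\frac{W}{61426} + \frac{200710}{T{\left(-357 \right)}} = - \frac{3840}{61426} + \frac{200710}{\left(- \frac{1}{21}\right) \left(-357\right)^{2}} = \left(-3840\right) \frac{1}{61426} + \frac{200710}{\left(- \frac{1}{21}\right) 127449} = - \frac{1920}{30713} + \frac{200710}{-6069} = - \frac{1920}{30713} + 200710 \left(- \frac{1}{6069}\right) = - \frac{1920}{30713} - \frac{200710}{6069} = - \frac{6176058710}{186397197}$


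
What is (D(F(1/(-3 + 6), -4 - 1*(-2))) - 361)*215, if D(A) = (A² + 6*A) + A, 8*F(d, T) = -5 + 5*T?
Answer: -5099585/64 ≈ -79681.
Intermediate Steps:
F(d, T) = -5/8 + 5*T/8 (F(d, T) = (-5 + 5*T)/8 = -5/8 + 5*T/8)
D(A) = A² + 7*A
(D(F(1/(-3 + 6), -4 - 1*(-2))) - 361)*215 = ((-5/8 + 5*(-4 - 1*(-2))/8)*(7 + (-5/8 + 5*(-4 - 1*(-2))/8)) - 361)*215 = ((-5/8 + 5*(-4 + 2)/8)*(7 + (-5/8 + 5*(-4 + 2)/8)) - 361)*215 = ((-5/8 + (5/8)*(-2))*(7 + (-5/8 + (5/8)*(-2))) - 361)*215 = ((-5/8 - 5/4)*(7 + (-5/8 - 5/4)) - 361)*215 = (-15*(7 - 15/8)/8 - 361)*215 = (-15/8*41/8 - 361)*215 = (-615/64 - 361)*215 = -23719/64*215 = -5099585/64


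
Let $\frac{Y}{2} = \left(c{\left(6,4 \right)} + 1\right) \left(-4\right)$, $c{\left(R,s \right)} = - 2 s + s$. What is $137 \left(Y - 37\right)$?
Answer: $-1781$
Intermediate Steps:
$c{\left(R,s \right)} = - s$
$Y = 24$ ($Y = 2 \left(\left(-1\right) 4 + 1\right) \left(-4\right) = 2 \left(-4 + 1\right) \left(-4\right) = 2 \left(\left(-3\right) \left(-4\right)\right) = 2 \cdot 12 = 24$)
$137 \left(Y - 37\right) = 137 \left(24 - 37\right) = 137 \left(-13\right) = -1781$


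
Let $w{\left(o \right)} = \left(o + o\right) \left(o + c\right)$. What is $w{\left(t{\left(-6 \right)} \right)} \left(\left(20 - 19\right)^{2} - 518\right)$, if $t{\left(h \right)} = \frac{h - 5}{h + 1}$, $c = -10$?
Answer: $\frac{443586}{25} \approx 17743.0$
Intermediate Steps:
$t{\left(h \right)} = \frac{-5 + h}{1 + h}$
$w{\left(o \right)} = 2 o \left(-10 + o\right)$ ($w{\left(o \right)} = \left(o + o\right) \left(o - 10\right) = 2 o \left(-10 + o\right)$)
$w{\left(t{\left(-6 \right)} \right)} \left(\left(20 - 19\right)^{2} - 518\right) = 2 \frac{-5 - 6}{1 - 6} \left(-10 + \frac{-5 - 6}{1 - 6}\right) \left(\left(20 - 19\right)^{2} - 518\right) = 2 \frac{1}{-5} \left(-11\right) \left(-10 + \frac{1}{-5} \left(-11\right)\right) \left(1^{2} - 518\right) = 2 \left(\left(- \frac{1}{5}\right) \left(-11\right)\right) \left(-10 - - \frac{11}{5}\right) \left(1 - 518\right) = 2 \cdot \frac{11}{5} \left(-10 + \frac{11}{5}\right) \left(-517\right) = 2 \cdot \frac{11}{5} \left(- \frac{39}{5}\right) \left(-517\right) = \left(- \frac{858}{25}\right) \left(-517\right) = \frac{443586}{25}$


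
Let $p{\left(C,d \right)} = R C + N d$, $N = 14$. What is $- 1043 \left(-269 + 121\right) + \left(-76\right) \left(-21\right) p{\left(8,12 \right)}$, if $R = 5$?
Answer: $486332$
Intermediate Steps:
$p{\left(C,d \right)} = 5 C + 14 d$
$- 1043 \left(-269 + 121\right) + \left(-76\right) \left(-21\right) p{\left(8,12 \right)} = - 1043 \left(-269 + 121\right) + \left(-76\right) \left(-21\right) \left(5 \cdot 8 + 14 \cdot 12\right) = \left(-1043\right) \left(-148\right) + 1596 \left(40 + 168\right) = 154364 + 1596 \cdot 208 = 154364 + 331968 = 486332$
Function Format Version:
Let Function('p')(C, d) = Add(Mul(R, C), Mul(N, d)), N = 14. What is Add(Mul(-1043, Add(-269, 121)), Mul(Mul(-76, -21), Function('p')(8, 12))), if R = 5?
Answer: 486332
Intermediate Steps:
Function('p')(C, d) = Add(Mul(5, C), Mul(14, d))
Add(Mul(-1043, Add(-269, 121)), Mul(Mul(-76, -21), Function('p')(8, 12))) = Add(Mul(-1043, Add(-269, 121)), Mul(Mul(-76, -21), Add(Mul(5, 8), Mul(14, 12)))) = Add(Mul(-1043, -148), Mul(1596, Add(40, 168))) = Add(154364, Mul(1596, 208)) = Add(154364, 331968) = 486332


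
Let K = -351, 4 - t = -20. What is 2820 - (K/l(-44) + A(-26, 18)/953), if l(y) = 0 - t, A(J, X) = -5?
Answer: 21388219/7624 ≈ 2805.4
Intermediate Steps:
t = 24 (t = 4 - 1*(-20) = 4 + 20 = 24)
l(y) = -24 (l(y) = 0 - 1*24 = 0 - 24 = -24)
2820 - (K/l(-44) + A(-26, 18)/953) = 2820 - (-351/(-24) - 5/953) = 2820 - (-351*(-1/24) - 5*1/953) = 2820 - (117/8 - 5/953) = 2820 - 1*111461/7624 = 2820 - 111461/7624 = 21388219/7624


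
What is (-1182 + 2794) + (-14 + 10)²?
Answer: 1628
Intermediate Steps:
(-1182 + 2794) + (-14 + 10)² = 1612 + (-4)² = 1612 + 16 = 1628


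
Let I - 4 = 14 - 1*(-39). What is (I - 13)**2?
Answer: 1936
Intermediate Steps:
I = 57 (I = 4 + (14 - 1*(-39)) = 4 + (14 + 39) = 4 + 53 = 57)
(I - 13)**2 = (57 - 13)**2 = 44**2 = 1936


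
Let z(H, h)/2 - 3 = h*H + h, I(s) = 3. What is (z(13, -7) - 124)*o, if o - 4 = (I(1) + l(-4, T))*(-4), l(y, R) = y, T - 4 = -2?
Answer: -2512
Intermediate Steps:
T = 2 (T = 4 - 2 = 2)
z(H, h) = 6 + 2*h + 2*H*h (z(H, h) = 6 + 2*(h*H + h) = 6 + 2*(H*h + h) = 6 + 2*(h + H*h) = 6 + (2*h + 2*H*h) = 6 + 2*h + 2*H*h)
o = 8 (o = 4 + (3 - 4)*(-4) = 4 - 1*(-4) = 4 + 4 = 8)
(z(13, -7) - 124)*o = ((6 + 2*(-7) + 2*13*(-7)) - 124)*8 = ((6 - 14 - 182) - 124)*8 = (-190 - 124)*8 = -314*8 = -2512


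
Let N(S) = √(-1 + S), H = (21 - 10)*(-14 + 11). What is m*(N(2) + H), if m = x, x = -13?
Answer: 416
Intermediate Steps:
H = -33 (H = 11*(-3) = -33)
m = -13
m*(N(2) + H) = -13*(√(-1 + 2) - 33) = -13*(√1 - 33) = -13*(1 - 33) = -13*(-32) = 416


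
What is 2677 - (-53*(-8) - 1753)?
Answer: 4006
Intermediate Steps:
2677 - (-53*(-8) - 1753) = 2677 - (424 - 1753) = 2677 - 1*(-1329) = 2677 + 1329 = 4006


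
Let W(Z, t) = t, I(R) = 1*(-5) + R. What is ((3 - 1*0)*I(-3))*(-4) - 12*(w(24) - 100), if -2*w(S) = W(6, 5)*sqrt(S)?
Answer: 1296 + 60*sqrt(6) ≈ 1443.0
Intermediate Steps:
I(R) = -5 + R
w(S) = -5*sqrt(S)/2
((3 - 1*0)*I(-3))*(-4) - 12*(w(24) - 100) = ((3 - 1*0)*(-5 - 3))*(-4) - 12*(-5*sqrt(6) - 100) = ((3 + 0)*(-8))*(-4) - 12*(-5*sqrt(6) - 100) = (3*(-8))*(-4) - 12*(-5*sqrt(6) - 100) = -24*(-4) - 12*(-100 - 5*sqrt(6)) = 96 + (1200 + 60*sqrt(6)) = 1296 + 60*sqrt(6)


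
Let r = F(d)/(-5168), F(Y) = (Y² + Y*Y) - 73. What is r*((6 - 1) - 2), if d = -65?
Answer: -25131/5168 ≈ -4.8628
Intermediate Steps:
F(Y) = -73 + 2*Y² (F(Y) = (Y² + Y²) - 73 = 2*Y² - 73 = -73 + 2*Y²)
r = -8377/5168 (r = (-73 + 2*(-65)²)/(-5168) = (-73 + 2*4225)*(-1/5168) = (-73 + 8450)*(-1/5168) = 8377*(-1/5168) = -8377/5168 ≈ -1.6209)
r*((6 - 1) - 2) = -8377*((6 - 1) - 2)/5168 = -8377*(5 - 2)/5168 = -8377/5168*3 = -25131/5168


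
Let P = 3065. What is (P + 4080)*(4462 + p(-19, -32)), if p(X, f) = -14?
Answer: 31780960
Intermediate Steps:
(P + 4080)*(4462 + p(-19, -32)) = (3065 + 4080)*(4462 - 14) = 7145*4448 = 31780960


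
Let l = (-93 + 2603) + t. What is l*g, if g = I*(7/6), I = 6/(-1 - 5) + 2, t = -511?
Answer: 13993/6 ≈ 2332.2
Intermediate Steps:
l = 1999 (l = (-93 + 2603) - 511 = 2510 - 511 = 1999)
I = 1 (I = 6/(-6) + 2 = 6*(-⅙) + 2 = -1 + 2 = 1)
g = 7/6 (g = 1*(7/6) = 7/6 ≈ 1.1667)
l*g = 1999*(7/6) = 13993/6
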